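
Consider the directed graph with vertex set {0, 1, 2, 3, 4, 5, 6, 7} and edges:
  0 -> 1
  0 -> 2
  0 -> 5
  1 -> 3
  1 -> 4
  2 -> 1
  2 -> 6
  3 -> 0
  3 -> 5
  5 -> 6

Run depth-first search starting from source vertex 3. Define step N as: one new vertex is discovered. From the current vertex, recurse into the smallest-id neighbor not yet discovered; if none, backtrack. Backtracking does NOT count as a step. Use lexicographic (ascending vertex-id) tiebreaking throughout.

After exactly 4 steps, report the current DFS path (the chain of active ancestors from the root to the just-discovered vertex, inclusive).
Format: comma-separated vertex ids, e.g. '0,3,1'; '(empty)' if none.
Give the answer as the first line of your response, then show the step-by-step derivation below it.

3,0,1,4

step 1: discover 3; path=3; order=3
step 2: discover 0; path=3>0; order=3,0
step 3: discover 1; path=3>0>1; order=3,0,1
step 4: discover 4; path=3>0>1>4; order=3,0,1,4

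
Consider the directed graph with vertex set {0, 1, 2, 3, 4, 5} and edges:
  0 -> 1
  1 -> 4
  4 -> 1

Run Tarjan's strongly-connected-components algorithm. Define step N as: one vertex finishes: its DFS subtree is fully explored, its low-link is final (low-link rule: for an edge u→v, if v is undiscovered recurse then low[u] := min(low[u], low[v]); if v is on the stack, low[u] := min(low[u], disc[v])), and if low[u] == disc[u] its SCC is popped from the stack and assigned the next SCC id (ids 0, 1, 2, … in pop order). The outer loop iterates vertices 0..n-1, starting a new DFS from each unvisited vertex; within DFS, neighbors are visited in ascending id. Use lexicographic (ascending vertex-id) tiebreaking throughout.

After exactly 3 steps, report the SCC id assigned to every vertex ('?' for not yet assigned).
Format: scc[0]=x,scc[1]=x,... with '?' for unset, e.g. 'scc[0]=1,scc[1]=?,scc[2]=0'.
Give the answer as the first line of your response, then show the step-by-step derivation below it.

scc[0]=1,scc[1]=0,scc[2]=?,scc[3]=?,scc[4]=0,scc[5]=?

step 1: low=(low[0]=0,low[1]=1,low[2]=?,low[3]=?,low[4]=1,low[5]=?); scc=(scc[0]=?,scc[1]=?,scc[2]=?,scc[3]=?,scc[4]=?,scc[5]=?)
step 2: low=(low[0]=0,low[1]=1,low[2]=?,low[3]=?,low[4]=1,low[5]=?); scc=(scc[0]=?,scc[1]=0,scc[2]=?,scc[3]=?,scc[4]=0,scc[5]=?)
step 3: low=(low[0]=0,low[1]=1,low[2]=?,low[3]=?,low[4]=1,low[5]=?); scc=(scc[0]=1,scc[1]=0,scc[2]=?,scc[3]=?,scc[4]=0,scc[5]=?)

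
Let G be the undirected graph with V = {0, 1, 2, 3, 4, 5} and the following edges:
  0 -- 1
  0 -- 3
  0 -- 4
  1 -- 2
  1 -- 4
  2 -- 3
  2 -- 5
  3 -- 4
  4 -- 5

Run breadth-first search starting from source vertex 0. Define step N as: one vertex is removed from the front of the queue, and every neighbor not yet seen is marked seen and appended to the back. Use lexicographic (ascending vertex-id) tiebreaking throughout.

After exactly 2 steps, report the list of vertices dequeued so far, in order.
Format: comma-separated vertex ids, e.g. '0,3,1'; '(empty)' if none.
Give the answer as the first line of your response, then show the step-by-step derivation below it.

0,1

step 1: dequeue 0; queue=[1,3,4]; order=0
step 2: dequeue 1; queue=[3,4,2]; order=0,1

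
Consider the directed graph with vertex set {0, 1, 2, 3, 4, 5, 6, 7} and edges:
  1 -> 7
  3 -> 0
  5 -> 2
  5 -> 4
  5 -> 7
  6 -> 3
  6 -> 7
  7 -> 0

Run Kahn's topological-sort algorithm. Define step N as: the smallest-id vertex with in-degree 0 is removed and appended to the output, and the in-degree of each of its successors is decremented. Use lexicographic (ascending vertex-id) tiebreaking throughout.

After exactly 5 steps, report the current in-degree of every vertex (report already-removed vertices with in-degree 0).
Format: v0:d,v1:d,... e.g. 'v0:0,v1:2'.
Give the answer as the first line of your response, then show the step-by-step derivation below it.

v0:2,v1:0,v2:0,v3:0,v4:0,v5:0,v6:0,v7:0

step 1: output 1; order=[1]; indeg=(2,0,1,1,1,0,0,2)
step 2: output 5; order=[1,5]; indeg=(2,0,0,1,0,0,0,1)
step 3: output 2; order=[1,5,2]; indeg=(2,0,0,1,0,0,0,1)
step 4: output 4; order=[1,5,2,4]; indeg=(2,0,0,1,0,0,0,1)
step 5: output 6; order=[1,5,2,4,6]; indeg=(2,0,0,0,0,0,0,0)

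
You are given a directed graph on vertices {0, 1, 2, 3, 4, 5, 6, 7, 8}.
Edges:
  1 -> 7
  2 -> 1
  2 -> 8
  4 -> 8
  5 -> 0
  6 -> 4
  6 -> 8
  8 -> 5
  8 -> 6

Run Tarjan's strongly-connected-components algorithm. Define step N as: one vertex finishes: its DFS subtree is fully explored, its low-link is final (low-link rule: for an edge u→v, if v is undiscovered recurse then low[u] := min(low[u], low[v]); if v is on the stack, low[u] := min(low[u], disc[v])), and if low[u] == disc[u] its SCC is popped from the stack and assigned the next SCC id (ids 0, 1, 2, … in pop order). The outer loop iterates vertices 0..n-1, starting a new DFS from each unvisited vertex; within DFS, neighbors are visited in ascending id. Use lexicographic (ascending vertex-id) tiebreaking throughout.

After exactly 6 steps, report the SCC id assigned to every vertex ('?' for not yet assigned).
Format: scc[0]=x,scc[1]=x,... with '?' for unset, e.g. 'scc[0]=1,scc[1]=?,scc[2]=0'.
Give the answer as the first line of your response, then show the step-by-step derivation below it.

scc[0]=0,scc[1]=2,scc[2]=?,scc[3]=?,scc[4]=?,scc[5]=3,scc[6]=?,scc[7]=1,scc[8]=?

step 1: low=(low[0]=0,low[1]=?,low[2]=?,low[3]=?,low[4]=?,low[5]=?,low[6]=?,low[7]=?,low[8]=?); scc=(scc[0]=0,scc[1]=?,scc[2]=?,scc[3]=?,scc[4]=?,scc[5]=?,scc[6]=?,scc[7]=?,scc[8]=?)
step 2: low=(low[0]=0,low[1]=1,low[2]=?,low[3]=?,low[4]=?,low[5]=?,low[6]=?,low[7]=2,low[8]=?); scc=(scc[0]=0,scc[1]=?,scc[2]=?,scc[3]=?,scc[4]=?,scc[5]=?,scc[6]=?,scc[7]=1,scc[8]=?)
step 3: low=(low[0]=0,low[1]=1,low[2]=?,low[3]=?,low[4]=?,low[5]=?,low[6]=?,low[7]=2,low[8]=?); scc=(scc[0]=0,scc[1]=2,scc[2]=?,scc[3]=?,scc[4]=?,scc[5]=?,scc[6]=?,scc[7]=1,scc[8]=?)
step 4: low=(low[0]=0,low[1]=1,low[2]=3,low[3]=?,low[4]=?,low[5]=5,low[6]=?,low[7]=2,low[8]=4); scc=(scc[0]=0,scc[1]=2,scc[2]=?,scc[3]=?,scc[4]=?,scc[5]=3,scc[6]=?,scc[7]=1,scc[8]=?)
step 5: low=(low[0]=0,low[1]=1,low[2]=3,low[3]=?,low[4]=4,low[5]=5,low[6]=6,low[7]=2,low[8]=4); scc=(scc[0]=0,scc[1]=2,scc[2]=?,scc[3]=?,scc[4]=?,scc[5]=3,scc[6]=?,scc[7]=1,scc[8]=?)
step 6: low=(low[0]=0,low[1]=1,low[2]=3,low[3]=?,low[4]=4,low[5]=5,low[6]=4,low[7]=2,low[8]=4); scc=(scc[0]=0,scc[1]=2,scc[2]=?,scc[3]=?,scc[4]=?,scc[5]=3,scc[6]=?,scc[7]=1,scc[8]=?)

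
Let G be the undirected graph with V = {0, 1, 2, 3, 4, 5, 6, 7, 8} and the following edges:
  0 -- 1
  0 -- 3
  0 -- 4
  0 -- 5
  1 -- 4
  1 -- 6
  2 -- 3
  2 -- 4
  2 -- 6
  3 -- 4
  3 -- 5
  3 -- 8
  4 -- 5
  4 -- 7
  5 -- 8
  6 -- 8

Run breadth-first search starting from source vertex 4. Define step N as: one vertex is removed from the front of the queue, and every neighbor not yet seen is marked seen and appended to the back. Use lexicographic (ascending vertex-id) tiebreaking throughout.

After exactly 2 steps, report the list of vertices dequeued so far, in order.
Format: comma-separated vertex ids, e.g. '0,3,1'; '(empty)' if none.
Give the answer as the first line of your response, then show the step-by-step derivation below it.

4,0

step 1: dequeue 4; queue=[0,1,2,3,5,7]; order=4
step 2: dequeue 0; queue=[1,2,3,5,7]; order=4,0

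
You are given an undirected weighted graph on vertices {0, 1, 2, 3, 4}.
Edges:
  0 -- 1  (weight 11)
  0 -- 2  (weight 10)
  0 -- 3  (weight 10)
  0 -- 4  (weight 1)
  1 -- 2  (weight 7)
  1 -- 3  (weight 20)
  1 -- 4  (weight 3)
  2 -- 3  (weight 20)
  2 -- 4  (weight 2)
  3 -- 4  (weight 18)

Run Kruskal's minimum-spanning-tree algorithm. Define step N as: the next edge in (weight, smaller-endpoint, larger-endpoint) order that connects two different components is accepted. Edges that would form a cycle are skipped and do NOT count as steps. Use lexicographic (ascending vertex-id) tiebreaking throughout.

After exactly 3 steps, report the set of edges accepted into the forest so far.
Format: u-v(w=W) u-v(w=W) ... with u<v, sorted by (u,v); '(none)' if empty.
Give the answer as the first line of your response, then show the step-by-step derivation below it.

0-4(w=1) 1-4(w=3) 2-4(w=2)

step 1: add edge 0-4 (w=1); MST = {0-4(w=1)}
step 2: add edge 2-4 (w=2); MST = {0-4(w=1) 2-4(w=2)}
step 3: add edge 1-4 (w=3); MST = {0-4(w=1) 1-4(w=3) 2-4(w=2)}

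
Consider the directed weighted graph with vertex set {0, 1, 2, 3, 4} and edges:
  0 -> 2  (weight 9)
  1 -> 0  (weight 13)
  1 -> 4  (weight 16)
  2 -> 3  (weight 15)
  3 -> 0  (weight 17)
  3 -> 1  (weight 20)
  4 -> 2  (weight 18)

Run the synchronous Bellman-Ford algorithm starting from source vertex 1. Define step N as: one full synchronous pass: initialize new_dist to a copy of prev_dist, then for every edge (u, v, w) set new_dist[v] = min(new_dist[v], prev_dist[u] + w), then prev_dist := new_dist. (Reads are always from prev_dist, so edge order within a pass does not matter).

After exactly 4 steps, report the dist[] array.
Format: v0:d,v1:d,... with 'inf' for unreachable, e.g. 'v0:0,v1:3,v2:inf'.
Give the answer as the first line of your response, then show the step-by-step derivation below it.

v0:13,v1:0,v2:22,v3:37,v4:16

step 1: dist = v0:13,v1:0,v2:inf,v3:inf,v4:16
step 2: dist = v0:13,v1:0,v2:22,v3:inf,v4:16
step 3: dist = v0:13,v1:0,v2:22,v3:37,v4:16
step 4: dist = v0:13,v1:0,v2:22,v3:37,v4:16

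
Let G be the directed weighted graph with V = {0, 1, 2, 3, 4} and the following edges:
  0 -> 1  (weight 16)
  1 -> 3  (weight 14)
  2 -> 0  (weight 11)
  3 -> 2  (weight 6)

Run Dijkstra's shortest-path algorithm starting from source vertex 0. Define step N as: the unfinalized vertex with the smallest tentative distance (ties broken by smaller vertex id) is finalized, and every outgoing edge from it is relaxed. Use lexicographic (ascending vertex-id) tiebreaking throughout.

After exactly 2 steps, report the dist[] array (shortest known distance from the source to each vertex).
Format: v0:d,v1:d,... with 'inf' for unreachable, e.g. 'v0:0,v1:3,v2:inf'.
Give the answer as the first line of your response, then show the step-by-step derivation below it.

v0:0,v1:16,v2:inf,v3:30,v4:inf

step 1: dist = v0:0,v1:16,v2:inf,v3:inf,v4:inf
step 2: dist = v0:0,v1:16,v2:inf,v3:30,v4:inf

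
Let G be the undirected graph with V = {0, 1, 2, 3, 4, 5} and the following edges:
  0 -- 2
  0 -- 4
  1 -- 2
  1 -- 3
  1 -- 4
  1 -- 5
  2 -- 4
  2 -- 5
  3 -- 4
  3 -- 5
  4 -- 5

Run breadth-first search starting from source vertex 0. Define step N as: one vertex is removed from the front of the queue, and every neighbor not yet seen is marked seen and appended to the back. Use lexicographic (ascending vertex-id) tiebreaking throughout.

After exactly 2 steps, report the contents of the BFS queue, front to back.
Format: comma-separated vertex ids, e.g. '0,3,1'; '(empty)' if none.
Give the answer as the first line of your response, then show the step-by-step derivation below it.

4,1,5

step 1: dequeue 0; queue=[2,4]; order=0
step 2: dequeue 2; queue=[4,1,5]; order=0,2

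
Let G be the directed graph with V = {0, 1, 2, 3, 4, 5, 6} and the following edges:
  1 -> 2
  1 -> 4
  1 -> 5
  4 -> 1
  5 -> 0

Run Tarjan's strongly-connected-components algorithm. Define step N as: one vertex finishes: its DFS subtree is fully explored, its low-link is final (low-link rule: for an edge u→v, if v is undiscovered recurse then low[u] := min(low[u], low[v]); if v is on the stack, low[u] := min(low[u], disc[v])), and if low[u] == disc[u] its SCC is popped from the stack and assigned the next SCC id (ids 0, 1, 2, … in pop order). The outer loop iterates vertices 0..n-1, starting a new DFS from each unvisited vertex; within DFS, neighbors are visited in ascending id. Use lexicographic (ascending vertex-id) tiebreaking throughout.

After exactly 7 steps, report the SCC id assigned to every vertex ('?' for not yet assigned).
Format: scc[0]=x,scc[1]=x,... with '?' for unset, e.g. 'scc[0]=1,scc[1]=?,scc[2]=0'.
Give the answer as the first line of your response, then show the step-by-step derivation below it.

scc[0]=0,scc[1]=3,scc[2]=1,scc[3]=4,scc[4]=3,scc[5]=2,scc[6]=5

step 1: low=(low[0]=0,low[1]=?,low[2]=?,low[3]=?,low[4]=?,low[5]=?,low[6]=?); scc=(scc[0]=0,scc[1]=?,scc[2]=?,scc[3]=?,scc[4]=?,scc[5]=?,scc[6]=?)
step 2: low=(low[0]=0,low[1]=1,low[2]=2,low[3]=?,low[4]=?,low[5]=?,low[6]=?); scc=(scc[0]=0,scc[1]=?,scc[2]=1,scc[3]=?,scc[4]=?,scc[5]=?,scc[6]=?)
step 3: low=(low[0]=0,low[1]=1,low[2]=2,low[3]=?,low[4]=1,low[5]=?,low[6]=?); scc=(scc[0]=0,scc[1]=?,scc[2]=1,scc[3]=?,scc[4]=?,scc[5]=?,scc[6]=?)
step 4: low=(low[0]=0,low[1]=1,low[2]=2,low[3]=?,low[4]=1,low[5]=4,low[6]=?); scc=(scc[0]=0,scc[1]=?,scc[2]=1,scc[3]=?,scc[4]=?,scc[5]=2,scc[6]=?)
step 5: low=(low[0]=0,low[1]=1,low[2]=2,low[3]=?,low[4]=1,low[5]=4,low[6]=?); scc=(scc[0]=0,scc[1]=3,scc[2]=1,scc[3]=?,scc[4]=3,scc[5]=2,scc[6]=?)
step 6: low=(low[0]=0,low[1]=1,low[2]=2,low[3]=5,low[4]=1,low[5]=4,low[6]=?); scc=(scc[0]=0,scc[1]=3,scc[2]=1,scc[3]=4,scc[4]=3,scc[5]=2,scc[6]=?)
step 7: low=(low[0]=0,low[1]=1,low[2]=2,low[3]=5,low[4]=1,low[5]=4,low[6]=6); scc=(scc[0]=0,scc[1]=3,scc[2]=1,scc[3]=4,scc[4]=3,scc[5]=2,scc[6]=5)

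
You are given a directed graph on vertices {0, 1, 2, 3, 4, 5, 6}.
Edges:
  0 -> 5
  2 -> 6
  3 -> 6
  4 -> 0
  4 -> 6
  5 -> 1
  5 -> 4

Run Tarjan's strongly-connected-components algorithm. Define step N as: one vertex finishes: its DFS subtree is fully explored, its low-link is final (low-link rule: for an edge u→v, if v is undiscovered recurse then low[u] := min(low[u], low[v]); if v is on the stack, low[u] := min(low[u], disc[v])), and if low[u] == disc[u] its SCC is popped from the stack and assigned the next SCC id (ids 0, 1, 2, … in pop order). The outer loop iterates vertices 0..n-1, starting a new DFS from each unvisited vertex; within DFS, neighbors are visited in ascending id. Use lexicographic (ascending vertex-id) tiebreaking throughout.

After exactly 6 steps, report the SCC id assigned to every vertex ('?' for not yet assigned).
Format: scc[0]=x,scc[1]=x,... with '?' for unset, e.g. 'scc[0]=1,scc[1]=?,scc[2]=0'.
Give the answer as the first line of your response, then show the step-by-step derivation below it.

scc[0]=2,scc[1]=0,scc[2]=3,scc[3]=?,scc[4]=2,scc[5]=2,scc[6]=1

step 1: low=(low[0]=0,low[1]=2,low[2]=?,low[3]=?,low[4]=?,low[5]=1,low[6]=?); scc=(scc[0]=?,scc[1]=0,scc[2]=?,scc[3]=?,scc[4]=?,scc[5]=?,scc[6]=?)
step 2: low=(low[0]=0,low[1]=2,low[2]=?,low[3]=?,low[4]=0,low[5]=1,low[6]=4); scc=(scc[0]=?,scc[1]=0,scc[2]=?,scc[3]=?,scc[4]=?,scc[5]=?,scc[6]=1)
step 3: low=(low[0]=0,low[1]=2,low[2]=?,low[3]=?,low[4]=0,low[5]=1,low[6]=4); scc=(scc[0]=?,scc[1]=0,scc[2]=?,scc[3]=?,scc[4]=?,scc[5]=?,scc[6]=1)
step 4: low=(low[0]=0,low[1]=2,low[2]=?,low[3]=?,low[4]=0,low[5]=0,low[6]=4); scc=(scc[0]=?,scc[1]=0,scc[2]=?,scc[3]=?,scc[4]=?,scc[5]=?,scc[6]=1)
step 5: low=(low[0]=0,low[1]=2,low[2]=?,low[3]=?,low[4]=0,low[5]=0,low[6]=4); scc=(scc[0]=2,scc[1]=0,scc[2]=?,scc[3]=?,scc[4]=2,scc[5]=2,scc[6]=1)
step 6: low=(low[0]=0,low[1]=2,low[2]=5,low[3]=?,low[4]=0,low[5]=0,low[6]=4); scc=(scc[0]=2,scc[1]=0,scc[2]=3,scc[3]=?,scc[4]=2,scc[5]=2,scc[6]=1)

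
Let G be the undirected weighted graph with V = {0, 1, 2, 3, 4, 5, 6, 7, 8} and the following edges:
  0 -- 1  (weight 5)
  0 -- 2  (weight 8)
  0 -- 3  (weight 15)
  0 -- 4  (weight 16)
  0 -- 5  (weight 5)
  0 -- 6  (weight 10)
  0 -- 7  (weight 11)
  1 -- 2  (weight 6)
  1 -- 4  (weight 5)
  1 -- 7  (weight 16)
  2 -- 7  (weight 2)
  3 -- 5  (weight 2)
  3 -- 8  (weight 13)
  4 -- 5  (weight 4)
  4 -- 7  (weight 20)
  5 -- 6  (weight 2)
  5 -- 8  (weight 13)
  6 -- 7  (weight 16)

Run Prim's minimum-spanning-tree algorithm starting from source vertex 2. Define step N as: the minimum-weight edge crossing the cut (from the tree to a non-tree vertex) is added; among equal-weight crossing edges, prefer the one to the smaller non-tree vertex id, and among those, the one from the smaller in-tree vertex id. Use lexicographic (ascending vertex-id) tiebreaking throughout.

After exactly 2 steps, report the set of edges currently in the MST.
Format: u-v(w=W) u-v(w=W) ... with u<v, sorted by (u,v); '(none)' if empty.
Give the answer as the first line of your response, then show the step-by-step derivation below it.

1-2(w=6) 2-7(w=2)

step 1: add edge 2-7 (w=2); MST = {2-7(w=2)}
step 2: add edge 1-2 (w=6); MST = {1-2(w=6) 2-7(w=2)}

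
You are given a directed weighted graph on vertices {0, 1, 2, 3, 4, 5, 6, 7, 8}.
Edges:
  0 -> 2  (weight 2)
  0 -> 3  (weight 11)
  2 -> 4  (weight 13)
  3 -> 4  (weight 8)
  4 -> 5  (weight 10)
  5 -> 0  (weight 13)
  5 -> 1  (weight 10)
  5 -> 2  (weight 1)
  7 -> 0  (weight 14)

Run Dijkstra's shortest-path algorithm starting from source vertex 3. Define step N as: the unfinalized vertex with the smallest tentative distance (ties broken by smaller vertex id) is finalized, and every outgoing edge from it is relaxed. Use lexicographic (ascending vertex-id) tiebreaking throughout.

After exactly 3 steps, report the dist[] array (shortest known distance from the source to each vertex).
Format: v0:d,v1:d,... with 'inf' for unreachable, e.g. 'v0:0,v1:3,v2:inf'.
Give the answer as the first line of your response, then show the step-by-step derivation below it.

v0:31,v1:28,v2:19,v3:0,v4:8,v5:18,v6:inf,v7:inf,v8:inf

step 1: dist = v0:inf,v1:inf,v2:inf,v3:0,v4:8,v5:inf,v6:inf,v7:inf,v8:inf
step 2: dist = v0:inf,v1:inf,v2:inf,v3:0,v4:8,v5:18,v6:inf,v7:inf,v8:inf
step 3: dist = v0:31,v1:28,v2:19,v3:0,v4:8,v5:18,v6:inf,v7:inf,v8:inf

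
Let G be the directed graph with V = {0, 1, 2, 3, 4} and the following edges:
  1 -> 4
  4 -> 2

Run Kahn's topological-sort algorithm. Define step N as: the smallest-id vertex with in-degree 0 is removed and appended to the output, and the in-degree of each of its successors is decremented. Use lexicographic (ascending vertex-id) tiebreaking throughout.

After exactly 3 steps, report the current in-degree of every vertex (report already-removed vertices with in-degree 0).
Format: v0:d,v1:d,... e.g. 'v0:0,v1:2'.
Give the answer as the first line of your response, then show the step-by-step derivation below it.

v0:0,v1:0,v2:1,v3:0,v4:0

step 1: output 0; order=[0]; indeg=(0,0,1,0,1)
step 2: output 1; order=[0,1]; indeg=(0,0,1,0,0)
step 3: output 3; order=[0,1,3]; indeg=(0,0,1,0,0)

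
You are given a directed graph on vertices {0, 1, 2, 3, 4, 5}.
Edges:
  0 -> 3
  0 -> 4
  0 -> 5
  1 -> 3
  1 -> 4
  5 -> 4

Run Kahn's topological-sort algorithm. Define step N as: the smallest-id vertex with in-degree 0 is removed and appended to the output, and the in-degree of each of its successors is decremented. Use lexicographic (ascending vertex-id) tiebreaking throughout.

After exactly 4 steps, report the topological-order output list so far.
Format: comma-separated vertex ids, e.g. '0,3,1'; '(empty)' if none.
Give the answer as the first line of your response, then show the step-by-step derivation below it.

0,1,2,3

step 1: output 0; order=[0]; indeg=(0,0,0,1,2,0)
step 2: output 1; order=[0,1]; indeg=(0,0,0,0,1,0)
step 3: output 2; order=[0,1,2]; indeg=(0,0,0,0,1,0)
step 4: output 3; order=[0,1,2,3]; indeg=(0,0,0,0,1,0)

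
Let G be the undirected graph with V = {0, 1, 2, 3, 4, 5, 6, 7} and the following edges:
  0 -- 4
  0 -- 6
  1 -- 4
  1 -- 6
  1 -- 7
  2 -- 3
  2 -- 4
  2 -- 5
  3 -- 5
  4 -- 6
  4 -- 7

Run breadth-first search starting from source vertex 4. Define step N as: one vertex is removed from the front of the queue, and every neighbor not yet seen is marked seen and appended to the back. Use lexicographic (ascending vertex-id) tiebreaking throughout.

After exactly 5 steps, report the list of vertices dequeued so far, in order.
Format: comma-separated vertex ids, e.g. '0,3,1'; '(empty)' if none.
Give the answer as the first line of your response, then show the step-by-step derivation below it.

4,0,1,2,6

step 1: dequeue 4; queue=[0,1,2,6,7]; order=4
step 2: dequeue 0; queue=[1,2,6,7]; order=4,0
step 3: dequeue 1; queue=[2,6,7]; order=4,0,1
step 4: dequeue 2; queue=[6,7,3,5]; order=4,0,1,2
step 5: dequeue 6; queue=[7,3,5]; order=4,0,1,2,6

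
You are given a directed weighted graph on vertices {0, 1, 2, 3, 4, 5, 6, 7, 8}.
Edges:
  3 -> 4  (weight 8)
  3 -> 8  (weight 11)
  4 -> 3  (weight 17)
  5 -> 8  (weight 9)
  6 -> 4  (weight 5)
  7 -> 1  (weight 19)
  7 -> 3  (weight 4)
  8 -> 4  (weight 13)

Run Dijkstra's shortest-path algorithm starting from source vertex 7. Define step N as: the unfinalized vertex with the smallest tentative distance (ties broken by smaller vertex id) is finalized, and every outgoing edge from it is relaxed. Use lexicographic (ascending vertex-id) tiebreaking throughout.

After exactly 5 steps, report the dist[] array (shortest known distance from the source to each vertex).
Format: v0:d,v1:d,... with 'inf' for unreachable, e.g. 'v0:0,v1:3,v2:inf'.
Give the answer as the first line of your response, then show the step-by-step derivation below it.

v0:inf,v1:19,v2:inf,v3:4,v4:12,v5:inf,v6:inf,v7:0,v8:15

step 1: dist = v0:inf,v1:19,v2:inf,v3:4,v4:inf,v5:inf,v6:inf,v7:0,v8:inf
step 2: dist = v0:inf,v1:19,v2:inf,v3:4,v4:12,v5:inf,v6:inf,v7:0,v8:15
step 3: dist = v0:inf,v1:19,v2:inf,v3:4,v4:12,v5:inf,v6:inf,v7:0,v8:15
step 4: dist = v0:inf,v1:19,v2:inf,v3:4,v4:12,v5:inf,v6:inf,v7:0,v8:15
step 5: dist = v0:inf,v1:19,v2:inf,v3:4,v4:12,v5:inf,v6:inf,v7:0,v8:15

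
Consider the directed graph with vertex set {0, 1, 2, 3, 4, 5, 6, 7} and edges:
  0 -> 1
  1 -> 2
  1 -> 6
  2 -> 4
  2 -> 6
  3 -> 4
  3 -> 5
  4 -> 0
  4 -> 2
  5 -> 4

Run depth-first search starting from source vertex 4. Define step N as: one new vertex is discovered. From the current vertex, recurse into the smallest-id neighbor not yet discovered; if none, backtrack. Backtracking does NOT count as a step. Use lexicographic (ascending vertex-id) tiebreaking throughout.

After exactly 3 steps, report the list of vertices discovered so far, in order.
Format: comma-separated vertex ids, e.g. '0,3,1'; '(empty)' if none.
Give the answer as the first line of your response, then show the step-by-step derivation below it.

4,0,1

step 1: discover 4; path=4; order=4
step 2: discover 0; path=4>0; order=4,0
step 3: discover 1; path=4>0>1; order=4,0,1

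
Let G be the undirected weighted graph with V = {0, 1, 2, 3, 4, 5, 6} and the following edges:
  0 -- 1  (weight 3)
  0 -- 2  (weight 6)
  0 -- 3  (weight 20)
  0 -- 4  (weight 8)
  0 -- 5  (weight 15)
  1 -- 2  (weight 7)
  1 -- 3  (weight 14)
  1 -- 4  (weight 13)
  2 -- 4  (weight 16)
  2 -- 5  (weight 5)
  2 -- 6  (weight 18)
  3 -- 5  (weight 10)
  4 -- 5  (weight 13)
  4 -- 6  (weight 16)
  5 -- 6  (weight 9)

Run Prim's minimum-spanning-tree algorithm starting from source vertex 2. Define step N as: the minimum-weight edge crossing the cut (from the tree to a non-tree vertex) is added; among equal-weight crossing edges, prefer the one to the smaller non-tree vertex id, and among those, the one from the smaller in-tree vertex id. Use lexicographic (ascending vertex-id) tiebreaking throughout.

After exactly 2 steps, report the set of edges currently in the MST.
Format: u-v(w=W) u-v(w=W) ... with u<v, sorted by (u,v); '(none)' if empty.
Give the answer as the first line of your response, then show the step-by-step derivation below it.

0-2(w=6) 2-5(w=5)

step 1: add edge 2-5 (w=5); MST = {2-5(w=5)}
step 2: add edge 0-2 (w=6); MST = {0-2(w=6) 2-5(w=5)}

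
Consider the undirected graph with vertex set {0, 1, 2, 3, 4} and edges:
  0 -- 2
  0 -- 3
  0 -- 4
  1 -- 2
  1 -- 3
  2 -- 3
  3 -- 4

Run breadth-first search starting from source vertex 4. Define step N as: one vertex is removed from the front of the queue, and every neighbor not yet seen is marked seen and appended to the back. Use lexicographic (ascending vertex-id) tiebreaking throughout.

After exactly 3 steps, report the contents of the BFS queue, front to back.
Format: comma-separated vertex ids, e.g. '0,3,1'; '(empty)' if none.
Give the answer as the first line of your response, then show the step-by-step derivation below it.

2,1

step 1: dequeue 4; queue=[0,3]; order=4
step 2: dequeue 0; queue=[3,2]; order=4,0
step 3: dequeue 3; queue=[2,1]; order=4,0,3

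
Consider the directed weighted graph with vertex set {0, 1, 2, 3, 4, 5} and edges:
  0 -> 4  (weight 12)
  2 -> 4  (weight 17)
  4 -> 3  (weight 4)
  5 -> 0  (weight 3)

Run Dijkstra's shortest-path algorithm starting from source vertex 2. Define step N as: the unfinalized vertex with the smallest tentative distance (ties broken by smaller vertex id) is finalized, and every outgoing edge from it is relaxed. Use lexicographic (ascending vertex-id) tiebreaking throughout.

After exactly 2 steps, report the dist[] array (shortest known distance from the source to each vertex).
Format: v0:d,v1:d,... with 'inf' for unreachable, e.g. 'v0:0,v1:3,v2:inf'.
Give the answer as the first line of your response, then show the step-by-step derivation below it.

v0:inf,v1:inf,v2:0,v3:21,v4:17,v5:inf

step 1: dist = v0:inf,v1:inf,v2:0,v3:inf,v4:17,v5:inf
step 2: dist = v0:inf,v1:inf,v2:0,v3:21,v4:17,v5:inf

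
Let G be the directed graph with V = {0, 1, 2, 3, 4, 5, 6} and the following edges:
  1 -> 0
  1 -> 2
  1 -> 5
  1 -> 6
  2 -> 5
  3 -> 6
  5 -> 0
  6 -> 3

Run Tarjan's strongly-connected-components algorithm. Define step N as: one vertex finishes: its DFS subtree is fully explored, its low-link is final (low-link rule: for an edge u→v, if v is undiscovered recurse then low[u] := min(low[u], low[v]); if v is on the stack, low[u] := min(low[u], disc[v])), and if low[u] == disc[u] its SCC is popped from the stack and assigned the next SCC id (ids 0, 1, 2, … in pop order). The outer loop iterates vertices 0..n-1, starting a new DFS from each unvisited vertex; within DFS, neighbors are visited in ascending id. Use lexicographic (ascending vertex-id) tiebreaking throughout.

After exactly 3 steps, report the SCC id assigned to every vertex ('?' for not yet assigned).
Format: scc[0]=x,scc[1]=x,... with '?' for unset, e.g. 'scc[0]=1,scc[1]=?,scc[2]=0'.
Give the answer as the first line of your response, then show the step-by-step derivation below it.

scc[0]=0,scc[1]=?,scc[2]=2,scc[3]=?,scc[4]=?,scc[5]=1,scc[6]=?

step 1: low=(low[0]=0,low[1]=?,low[2]=?,low[3]=?,low[4]=?,low[5]=?,low[6]=?); scc=(scc[0]=0,scc[1]=?,scc[2]=?,scc[3]=?,scc[4]=?,scc[5]=?,scc[6]=?)
step 2: low=(low[0]=0,low[1]=1,low[2]=2,low[3]=?,low[4]=?,low[5]=3,low[6]=?); scc=(scc[0]=0,scc[1]=?,scc[2]=?,scc[3]=?,scc[4]=?,scc[5]=1,scc[6]=?)
step 3: low=(low[0]=0,low[1]=1,low[2]=2,low[3]=?,low[4]=?,low[5]=3,low[6]=?); scc=(scc[0]=0,scc[1]=?,scc[2]=2,scc[3]=?,scc[4]=?,scc[5]=1,scc[6]=?)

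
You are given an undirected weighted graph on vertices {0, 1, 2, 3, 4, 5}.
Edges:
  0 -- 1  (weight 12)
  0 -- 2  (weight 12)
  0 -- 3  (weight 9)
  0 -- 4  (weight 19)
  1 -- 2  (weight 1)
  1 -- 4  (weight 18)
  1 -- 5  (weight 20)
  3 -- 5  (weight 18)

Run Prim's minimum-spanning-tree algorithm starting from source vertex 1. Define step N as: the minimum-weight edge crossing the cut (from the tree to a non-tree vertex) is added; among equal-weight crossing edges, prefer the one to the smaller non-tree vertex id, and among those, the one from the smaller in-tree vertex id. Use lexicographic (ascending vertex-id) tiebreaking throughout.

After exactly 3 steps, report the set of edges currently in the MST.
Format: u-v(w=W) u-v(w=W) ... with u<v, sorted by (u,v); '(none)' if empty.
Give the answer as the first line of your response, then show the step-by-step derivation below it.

0-1(w=12) 0-3(w=9) 1-2(w=1)

step 1: add edge 1-2 (w=1); MST = {1-2(w=1)}
step 2: add edge 0-1 (w=12); MST = {0-1(w=12) 1-2(w=1)}
step 3: add edge 0-3 (w=9); MST = {0-1(w=12) 0-3(w=9) 1-2(w=1)}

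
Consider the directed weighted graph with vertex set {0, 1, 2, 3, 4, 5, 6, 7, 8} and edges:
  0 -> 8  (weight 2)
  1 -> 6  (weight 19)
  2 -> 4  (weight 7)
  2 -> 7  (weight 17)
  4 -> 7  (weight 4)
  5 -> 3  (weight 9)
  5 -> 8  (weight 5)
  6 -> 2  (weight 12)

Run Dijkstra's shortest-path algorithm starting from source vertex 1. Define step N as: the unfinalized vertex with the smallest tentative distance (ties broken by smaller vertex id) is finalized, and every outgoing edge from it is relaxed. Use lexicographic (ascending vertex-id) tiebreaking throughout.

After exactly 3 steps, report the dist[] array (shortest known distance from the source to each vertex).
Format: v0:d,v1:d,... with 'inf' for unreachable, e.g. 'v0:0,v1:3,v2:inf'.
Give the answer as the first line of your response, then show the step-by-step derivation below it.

v0:inf,v1:0,v2:31,v3:inf,v4:38,v5:inf,v6:19,v7:48,v8:inf

step 1: dist = v0:inf,v1:0,v2:inf,v3:inf,v4:inf,v5:inf,v6:19,v7:inf,v8:inf
step 2: dist = v0:inf,v1:0,v2:31,v3:inf,v4:inf,v5:inf,v6:19,v7:inf,v8:inf
step 3: dist = v0:inf,v1:0,v2:31,v3:inf,v4:38,v5:inf,v6:19,v7:48,v8:inf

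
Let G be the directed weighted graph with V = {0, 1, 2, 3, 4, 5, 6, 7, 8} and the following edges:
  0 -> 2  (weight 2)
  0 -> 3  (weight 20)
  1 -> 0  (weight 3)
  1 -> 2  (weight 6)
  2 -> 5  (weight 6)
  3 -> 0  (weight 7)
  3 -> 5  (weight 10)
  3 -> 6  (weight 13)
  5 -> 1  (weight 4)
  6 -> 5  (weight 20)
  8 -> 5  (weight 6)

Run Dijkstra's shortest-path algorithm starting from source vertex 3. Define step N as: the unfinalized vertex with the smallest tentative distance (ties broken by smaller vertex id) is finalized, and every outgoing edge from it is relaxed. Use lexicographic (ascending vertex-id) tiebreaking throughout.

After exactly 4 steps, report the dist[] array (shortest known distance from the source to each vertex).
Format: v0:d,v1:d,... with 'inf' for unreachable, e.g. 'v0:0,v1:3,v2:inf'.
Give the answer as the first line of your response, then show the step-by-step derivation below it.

v0:7,v1:14,v2:9,v3:0,v4:inf,v5:10,v6:13,v7:inf,v8:inf

step 1: dist = v0:7,v1:inf,v2:inf,v3:0,v4:inf,v5:10,v6:13,v7:inf,v8:inf
step 2: dist = v0:7,v1:inf,v2:9,v3:0,v4:inf,v5:10,v6:13,v7:inf,v8:inf
step 3: dist = v0:7,v1:inf,v2:9,v3:0,v4:inf,v5:10,v6:13,v7:inf,v8:inf
step 4: dist = v0:7,v1:14,v2:9,v3:0,v4:inf,v5:10,v6:13,v7:inf,v8:inf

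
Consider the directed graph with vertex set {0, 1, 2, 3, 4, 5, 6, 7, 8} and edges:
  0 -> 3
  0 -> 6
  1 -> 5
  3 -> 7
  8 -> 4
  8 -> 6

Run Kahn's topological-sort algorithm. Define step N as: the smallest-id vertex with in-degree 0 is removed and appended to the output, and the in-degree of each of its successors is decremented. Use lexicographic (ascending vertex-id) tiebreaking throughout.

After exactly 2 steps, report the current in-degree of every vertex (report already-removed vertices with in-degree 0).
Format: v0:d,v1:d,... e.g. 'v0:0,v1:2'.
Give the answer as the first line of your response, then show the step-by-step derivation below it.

v0:0,v1:0,v2:0,v3:0,v4:1,v5:0,v6:1,v7:1,v8:0

step 1: output 0; order=[0]; indeg=(0,0,0,0,1,1,1,1,0)
step 2: output 1; order=[0,1]; indeg=(0,0,0,0,1,0,1,1,0)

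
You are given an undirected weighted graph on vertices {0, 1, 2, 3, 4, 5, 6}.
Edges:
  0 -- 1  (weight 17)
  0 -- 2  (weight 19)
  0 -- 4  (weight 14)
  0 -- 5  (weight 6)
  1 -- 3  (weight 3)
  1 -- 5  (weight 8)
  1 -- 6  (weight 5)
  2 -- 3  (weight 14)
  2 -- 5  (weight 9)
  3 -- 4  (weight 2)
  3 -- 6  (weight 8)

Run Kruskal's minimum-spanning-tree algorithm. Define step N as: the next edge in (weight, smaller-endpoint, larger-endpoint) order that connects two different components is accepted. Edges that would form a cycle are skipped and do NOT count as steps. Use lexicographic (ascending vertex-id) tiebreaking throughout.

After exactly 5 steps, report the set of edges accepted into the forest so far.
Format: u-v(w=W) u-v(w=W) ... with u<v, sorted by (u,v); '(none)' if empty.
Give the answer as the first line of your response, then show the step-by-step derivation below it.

0-5(w=6) 1-3(w=3) 1-5(w=8) 1-6(w=5) 3-4(w=2)

step 1: add edge 3-4 (w=2); MST = {3-4(w=2)}
step 2: add edge 1-3 (w=3); MST = {1-3(w=3) 3-4(w=2)}
step 3: add edge 1-6 (w=5); MST = {1-3(w=3) 1-6(w=5) 3-4(w=2)}
step 4: add edge 0-5 (w=6); MST = {0-5(w=6) 1-3(w=3) 1-6(w=5) 3-4(w=2)}
step 5: add edge 1-5 (w=8); MST = {0-5(w=6) 1-3(w=3) 1-5(w=8) 1-6(w=5) 3-4(w=2)}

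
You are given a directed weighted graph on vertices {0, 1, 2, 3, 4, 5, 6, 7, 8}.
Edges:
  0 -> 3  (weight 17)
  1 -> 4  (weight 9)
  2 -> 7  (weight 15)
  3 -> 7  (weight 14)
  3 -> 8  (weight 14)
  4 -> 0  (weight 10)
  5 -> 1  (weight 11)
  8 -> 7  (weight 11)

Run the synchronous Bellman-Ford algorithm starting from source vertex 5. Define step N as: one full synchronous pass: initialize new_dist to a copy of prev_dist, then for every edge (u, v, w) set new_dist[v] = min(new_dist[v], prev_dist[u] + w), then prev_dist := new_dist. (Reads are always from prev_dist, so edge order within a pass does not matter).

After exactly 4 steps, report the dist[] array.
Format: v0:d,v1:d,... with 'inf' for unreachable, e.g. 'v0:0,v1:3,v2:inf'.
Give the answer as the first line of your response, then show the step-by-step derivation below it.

v0:30,v1:11,v2:inf,v3:47,v4:20,v5:0,v6:inf,v7:inf,v8:inf

step 1: dist = v0:inf,v1:11,v2:inf,v3:inf,v4:inf,v5:0,v6:inf,v7:inf,v8:inf
step 2: dist = v0:inf,v1:11,v2:inf,v3:inf,v4:20,v5:0,v6:inf,v7:inf,v8:inf
step 3: dist = v0:30,v1:11,v2:inf,v3:inf,v4:20,v5:0,v6:inf,v7:inf,v8:inf
step 4: dist = v0:30,v1:11,v2:inf,v3:47,v4:20,v5:0,v6:inf,v7:inf,v8:inf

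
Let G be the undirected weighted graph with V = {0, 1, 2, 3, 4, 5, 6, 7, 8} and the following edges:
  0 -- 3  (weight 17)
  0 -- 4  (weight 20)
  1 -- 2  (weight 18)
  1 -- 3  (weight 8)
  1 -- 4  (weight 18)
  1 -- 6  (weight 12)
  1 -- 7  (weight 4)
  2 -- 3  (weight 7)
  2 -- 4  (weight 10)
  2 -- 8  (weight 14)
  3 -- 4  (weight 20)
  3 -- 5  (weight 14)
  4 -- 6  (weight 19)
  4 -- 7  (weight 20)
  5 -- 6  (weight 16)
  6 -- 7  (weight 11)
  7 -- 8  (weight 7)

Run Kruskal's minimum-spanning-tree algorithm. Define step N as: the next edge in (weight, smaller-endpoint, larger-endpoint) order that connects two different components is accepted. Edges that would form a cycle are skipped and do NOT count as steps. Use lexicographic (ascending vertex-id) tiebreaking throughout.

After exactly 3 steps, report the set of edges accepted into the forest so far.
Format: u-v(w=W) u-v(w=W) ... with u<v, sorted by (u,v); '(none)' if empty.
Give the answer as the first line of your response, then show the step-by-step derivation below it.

1-7(w=4) 2-3(w=7) 7-8(w=7)

step 1: add edge 1-7 (w=4); MST = {1-7(w=4)}
step 2: add edge 2-3 (w=7); MST = {1-7(w=4) 2-3(w=7)}
step 3: add edge 7-8 (w=7); MST = {1-7(w=4) 2-3(w=7) 7-8(w=7)}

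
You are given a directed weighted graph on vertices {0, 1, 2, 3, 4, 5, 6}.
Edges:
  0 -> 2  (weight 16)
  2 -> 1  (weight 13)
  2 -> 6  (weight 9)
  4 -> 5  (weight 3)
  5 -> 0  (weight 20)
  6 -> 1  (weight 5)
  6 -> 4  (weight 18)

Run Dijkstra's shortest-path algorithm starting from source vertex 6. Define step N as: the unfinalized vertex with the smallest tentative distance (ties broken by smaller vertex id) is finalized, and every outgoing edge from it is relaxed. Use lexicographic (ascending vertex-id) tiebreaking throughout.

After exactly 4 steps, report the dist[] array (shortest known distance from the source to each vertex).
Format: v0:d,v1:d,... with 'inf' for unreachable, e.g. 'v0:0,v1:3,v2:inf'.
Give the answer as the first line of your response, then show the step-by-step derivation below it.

v0:41,v1:5,v2:inf,v3:inf,v4:18,v5:21,v6:0

step 1: dist = v0:inf,v1:5,v2:inf,v3:inf,v4:18,v5:inf,v6:0
step 2: dist = v0:inf,v1:5,v2:inf,v3:inf,v4:18,v5:inf,v6:0
step 3: dist = v0:inf,v1:5,v2:inf,v3:inf,v4:18,v5:21,v6:0
step 4: dist = v0:41,v1:5,v2:inf,v3:inf,v4:18,v5:21,v6:0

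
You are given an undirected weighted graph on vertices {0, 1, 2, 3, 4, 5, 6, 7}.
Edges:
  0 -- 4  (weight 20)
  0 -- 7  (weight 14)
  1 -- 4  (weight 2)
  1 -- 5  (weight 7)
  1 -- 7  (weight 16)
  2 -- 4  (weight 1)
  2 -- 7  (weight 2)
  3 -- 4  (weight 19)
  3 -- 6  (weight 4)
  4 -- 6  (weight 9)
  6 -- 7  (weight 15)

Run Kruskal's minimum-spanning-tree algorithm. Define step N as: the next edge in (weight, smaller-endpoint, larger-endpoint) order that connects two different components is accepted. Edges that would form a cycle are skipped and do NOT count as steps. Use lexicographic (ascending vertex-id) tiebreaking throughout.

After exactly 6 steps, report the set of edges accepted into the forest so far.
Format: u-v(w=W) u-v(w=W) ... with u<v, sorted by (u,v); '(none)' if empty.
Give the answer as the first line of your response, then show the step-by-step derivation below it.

1-4(w=2) 1-5(w=7) 2-4(w=1) 2-7(w=2) 3-6(w=4) 4-6(w=9)

step 1: add edge 2-4 (w=1); MST = {2-4(w=1)}
step 2: add edge 1-4 (w=2); MST = {1-4(w=2) 2-4(w=1)}
step 3: add edge 2-7 (w=2); MST = {1-4(w=2) 2-4(w=1) 2-7(w=2)}
step 4: add edge 3-6 (w=4); MST = {1-4(w=2) 2-4(w=1) 2-7(w=2) 3-6(w=4)}
step 5: add edge 1-5 (w=7); MST = {1-4(w=2) 1-5(w=7) 2-4(w=1) 2-7(w=2) 3-6(w=4)}
step 6: add edge 4-6 (w=9); MST = {1-4(w=2) 1-5(w=7) 2-4(w=1) 2-7(w=2) 3-6(w=4) 4-6(w=9)}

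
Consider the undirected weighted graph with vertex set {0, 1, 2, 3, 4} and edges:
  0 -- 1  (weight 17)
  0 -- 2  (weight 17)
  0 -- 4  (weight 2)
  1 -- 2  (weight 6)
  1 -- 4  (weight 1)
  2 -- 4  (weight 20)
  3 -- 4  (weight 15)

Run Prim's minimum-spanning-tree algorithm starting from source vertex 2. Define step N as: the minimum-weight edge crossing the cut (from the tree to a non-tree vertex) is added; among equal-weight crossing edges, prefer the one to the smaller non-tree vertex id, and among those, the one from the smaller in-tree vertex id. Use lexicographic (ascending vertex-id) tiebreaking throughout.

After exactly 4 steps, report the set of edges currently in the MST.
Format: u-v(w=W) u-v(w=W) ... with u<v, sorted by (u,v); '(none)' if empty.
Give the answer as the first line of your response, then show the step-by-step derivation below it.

0-4(w=2) 1-2(w=6) 1-4(w=1) 3-4(w=15)

step 1: add edge 1-2 (w=6); MST = {1-2(w=6)}
step 2: add edge 1-4 (w=1); MST = {1-2(w=6) 1-4(w=1)}
step 3: add edge 0-4 (w=2); MST = {0-4(w=2) 1-2(w=6) 1-4(w=1)}
step 4: add edge 3-4 (w=15); MST = {0-4(w=2) 1-2(w=6) 1-4(w=1) 3-4(w=15)}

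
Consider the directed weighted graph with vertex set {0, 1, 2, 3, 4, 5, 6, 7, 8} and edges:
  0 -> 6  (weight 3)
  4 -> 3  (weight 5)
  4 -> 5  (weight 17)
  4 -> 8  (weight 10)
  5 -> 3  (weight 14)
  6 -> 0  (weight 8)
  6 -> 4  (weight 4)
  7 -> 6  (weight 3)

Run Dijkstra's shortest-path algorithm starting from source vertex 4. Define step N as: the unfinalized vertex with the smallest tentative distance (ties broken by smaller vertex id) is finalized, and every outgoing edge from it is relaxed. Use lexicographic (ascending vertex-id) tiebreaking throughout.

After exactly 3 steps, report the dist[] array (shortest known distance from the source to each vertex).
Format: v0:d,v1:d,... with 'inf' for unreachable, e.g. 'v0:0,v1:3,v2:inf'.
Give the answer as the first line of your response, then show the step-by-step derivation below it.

v0:inf,v1:inf,v2:inf,v3:5,v4:0,v5:17,v6:inf,v7:inf,v8:10

step 1: dist = v0:inf,v1:inf,v2:inf,v3:5,v4:0,v5:17,v6:inf,v7:inf,v8:10
step 2: dist = v0:inf,v1:inf,v2:inf,v3:5,v4:0,v5:17,v6:inf,v7:inf,v8:10
step 3: dist = v0:inf,v1:inf,v2:inf,v3:5,v4:0,v5:17,v6:inf,v7:inf,v8:10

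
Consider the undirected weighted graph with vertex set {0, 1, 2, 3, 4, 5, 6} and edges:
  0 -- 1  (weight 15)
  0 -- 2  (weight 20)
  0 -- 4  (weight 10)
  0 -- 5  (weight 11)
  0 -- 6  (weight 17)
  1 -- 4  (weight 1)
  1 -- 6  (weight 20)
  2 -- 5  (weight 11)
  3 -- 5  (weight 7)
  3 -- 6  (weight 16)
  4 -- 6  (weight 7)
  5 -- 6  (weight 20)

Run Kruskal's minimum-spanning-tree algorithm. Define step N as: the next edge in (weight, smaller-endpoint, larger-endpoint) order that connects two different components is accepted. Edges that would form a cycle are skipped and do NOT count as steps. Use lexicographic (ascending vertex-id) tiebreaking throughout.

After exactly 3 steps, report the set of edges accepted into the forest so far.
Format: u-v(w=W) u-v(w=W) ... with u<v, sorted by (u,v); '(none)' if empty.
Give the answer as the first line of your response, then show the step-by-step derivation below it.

1-4(w=1) 3-5(w=7) 4-6(w=7)

step 1: add edge 1-4 (w=1); MST = {1-4(w=1)}
step 2: add edge 3-5 (w=7); MST = {1-4(w=1) 3-5(w=7)}
step 3: add edge 4-6 (w=7); MST = {1-4(w=1) 3-5(w=7) 4-6(w=7)}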